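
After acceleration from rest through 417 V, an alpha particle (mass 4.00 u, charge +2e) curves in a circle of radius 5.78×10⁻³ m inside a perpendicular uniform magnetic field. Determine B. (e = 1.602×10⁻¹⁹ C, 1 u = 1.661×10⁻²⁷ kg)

v = √(2|q|V/m) = √(2·3.204×10⁻¹⁹·417/6.644×10⁻²⁷) ≈ 2.005×10⁵ m/s.
B = mv/(|q|r) = (6.644×10⁻²⁷)(2.005×10⁵)/((3.204×10⁻¹⁹)(5.78×10⁻³)) ≈ 0.719 T.

B ≈ 0.719 T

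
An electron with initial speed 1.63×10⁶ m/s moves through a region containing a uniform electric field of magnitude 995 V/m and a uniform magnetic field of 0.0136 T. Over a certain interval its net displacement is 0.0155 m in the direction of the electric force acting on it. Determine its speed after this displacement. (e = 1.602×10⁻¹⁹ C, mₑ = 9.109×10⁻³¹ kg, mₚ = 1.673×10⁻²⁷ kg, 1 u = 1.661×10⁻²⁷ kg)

B does no work; ΔKE = |q|E d.
½mv_f² = ½mv₀² + |q|Ed = ½(9.109×10⁻³¹)(1.63×10⁶)² + (1.602×10⁻¹⁹)(995)(0.0155) ≈ 1.210×10⁻¹⁸ J + 2.471×10⁻¹⁸ J ≈ 3.681×10⁻¹⁸ J.
v_f = √(2·3.681×10⁻¹⁸/9.109×10⁻³¹) ≈ 2.84×10⁶ m/s.

v_f ≈ 2.84×10⁶ m/s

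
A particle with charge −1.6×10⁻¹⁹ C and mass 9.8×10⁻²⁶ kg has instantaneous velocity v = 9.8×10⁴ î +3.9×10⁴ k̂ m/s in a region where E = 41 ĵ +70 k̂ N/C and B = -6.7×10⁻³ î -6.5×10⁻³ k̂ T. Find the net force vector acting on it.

v×B = (0, 376, 0) N/C.
E + v×B = (0, 417, 70.0) N/C.
F = q(E + v×B) = (−1.6×10⁻¹⁹ C)·(0, 417, 70.0) = (0, -6.67×10⁻¹⁷, -1.12×10⁻¹⁷) N.

F ≈ (0, -6.67×10⁻¹⁷, -1.12×10⁻¹⁷) N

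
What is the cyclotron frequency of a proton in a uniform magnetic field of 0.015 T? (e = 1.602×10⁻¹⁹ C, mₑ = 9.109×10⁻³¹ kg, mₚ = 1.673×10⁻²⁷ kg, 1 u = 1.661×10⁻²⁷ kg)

f = |q|B/(2πm).
f = (1.602×10⁻¹⁹)(0.015)/(2π·1.673×10⁻²⁷) ≈ 2.3×10⁵ Hz.

f ≈ 2.3×10⁵ Hz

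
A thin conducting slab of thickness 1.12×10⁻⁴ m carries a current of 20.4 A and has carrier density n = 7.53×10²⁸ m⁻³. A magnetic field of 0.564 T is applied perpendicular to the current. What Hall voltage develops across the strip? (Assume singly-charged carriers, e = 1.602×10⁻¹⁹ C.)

V_H ≈ 8.52×10⁻⁶ V

V_H = IB/(n e t).
V_H = (20.4)(0.564)/((7.53×10²⁸)(1.602×10⁻¹⁹)(1.12×10⁻⁴)) ≈ 8.52×10⁻⁶ V.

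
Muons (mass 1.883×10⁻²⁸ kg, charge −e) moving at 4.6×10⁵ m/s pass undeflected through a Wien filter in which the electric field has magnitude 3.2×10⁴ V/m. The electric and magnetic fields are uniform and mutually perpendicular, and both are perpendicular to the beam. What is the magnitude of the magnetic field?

B = 0.070 T

Balance of forces in the selector: qE = qvB ⇒ B = E/v.
B = 3.2×10⁴/4.6×10⁵ = 0.070 T.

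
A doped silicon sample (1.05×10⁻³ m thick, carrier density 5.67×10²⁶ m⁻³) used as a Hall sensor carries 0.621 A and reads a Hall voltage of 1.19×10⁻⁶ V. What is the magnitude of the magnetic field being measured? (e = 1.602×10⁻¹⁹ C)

B ≈ 0.183 T

From V_H = IB/(n e t), B = V_H n e t / I.
B = (1.19×10⁻⁶)(5.67×10²⁶)(1.602×10⁻¹⁹)(1.05×10⁻³)/0.621 ≈ 0.183 T.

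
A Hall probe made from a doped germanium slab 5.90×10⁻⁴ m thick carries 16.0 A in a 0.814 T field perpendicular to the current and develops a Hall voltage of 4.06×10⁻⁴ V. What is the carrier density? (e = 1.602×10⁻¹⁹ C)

n ≈ 3.39×10²⁶ m⁻³

From V_H = IB/(n e t), n = IB/(V_H e t).
n = (16.0)(0.814)/((4.06×10⁻⁴)(1.602×10⁻¹⁹)(5.90×10⁻⁴)) ≈ 3.39×10²⁶ m⁻³.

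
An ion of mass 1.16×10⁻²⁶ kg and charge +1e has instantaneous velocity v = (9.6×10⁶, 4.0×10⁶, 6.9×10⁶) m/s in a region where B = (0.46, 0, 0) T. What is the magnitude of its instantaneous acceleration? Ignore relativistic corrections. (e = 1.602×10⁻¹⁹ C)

v×B = (0, 3.17×10⁶, -1.84×10⁶) N/C.
F = q v×B = (1.602×10⁻¹⁹ C)·(0, 3.17×10⁶, -1.84×10⁶) = (0, 5.08×10⁻¹³, -2.95×10⁻¹³) N.
|a| = |F|/m = 5.877×10⁻¹³/1.16×10⁻²⁶ ≈ 5.07×10¹³ m/s².

|a| ≈ 5.07×10¹³ m/s²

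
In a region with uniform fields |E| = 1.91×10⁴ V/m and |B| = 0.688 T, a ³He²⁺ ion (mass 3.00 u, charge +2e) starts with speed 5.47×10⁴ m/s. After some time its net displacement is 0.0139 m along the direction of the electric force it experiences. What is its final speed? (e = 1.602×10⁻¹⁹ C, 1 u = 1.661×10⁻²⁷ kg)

B does no work; ΔKE = |q|E d.
½mv_f² = ½mv₀² + |q|Ed = ½(4.983×10⁻²⁷)(5.47×10⁴)² + (3.204×10⁻¹⁹)(1.91×10⁴)(0.0139) ≈ 7.455×10⁻¹⁸ J + 8.506×10⁻¹⁷ J ≈ 9.252×10⁻¹⁷ J.
v_f = √(2·9.252×10⁻¹⁷/4.983×10⁻²⁷) ≈ 1.93×10⁵ m/s.

v_f ≈ 1.93×10⁵ m/s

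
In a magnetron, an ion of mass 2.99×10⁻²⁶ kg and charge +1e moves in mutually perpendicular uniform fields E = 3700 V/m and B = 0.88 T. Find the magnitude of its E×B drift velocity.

v_d ≈ 4200 m/s

In crossed fields the guiding centre drifts at v_d = |E×B|/B² = E/B, independent of charge and mass.
v_d = 3700/0.88 = 4200 m/s.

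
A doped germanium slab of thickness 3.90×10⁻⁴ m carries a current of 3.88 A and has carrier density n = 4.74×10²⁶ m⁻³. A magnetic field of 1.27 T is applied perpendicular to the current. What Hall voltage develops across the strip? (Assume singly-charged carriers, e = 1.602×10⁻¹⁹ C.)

V_H = IB/(n e t).
V_H = (3.88)(1.27)/((4.74×10²⁶)(1.602×10⁻¹⁹)(3.90×10⁻⁴)) ≈ 1.66×10⁻⁴ V.

V_H ≈ 1.66×10⁻⁴ V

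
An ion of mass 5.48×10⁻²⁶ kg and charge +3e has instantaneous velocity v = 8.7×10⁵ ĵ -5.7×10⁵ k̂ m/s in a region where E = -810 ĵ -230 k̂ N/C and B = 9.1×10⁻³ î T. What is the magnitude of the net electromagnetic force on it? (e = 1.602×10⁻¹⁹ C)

|F| ≈ 4.86×10⁻¹⁵ N

v×B = (0, -5190, -7920) N/C.
E + v×B = (0, -6000, -8150) N/C.
F = q(E + v×B) = (4.806×10⁻¹⁹ C)·(0, -6000, -8150) = (0, -2.88×10⁻¹⁵, -3.92×10⁻¹⁵) N.
|F| = 4.86×10⁻¹⁵ N.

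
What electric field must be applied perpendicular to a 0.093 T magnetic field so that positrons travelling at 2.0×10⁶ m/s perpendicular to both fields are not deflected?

E = 1.9×10⁵ V/m

For straight-line motion qE = qvB, so E = vB.
E = 2.0×10⁶ × 0.093 = 1.9×10⁵ V/m.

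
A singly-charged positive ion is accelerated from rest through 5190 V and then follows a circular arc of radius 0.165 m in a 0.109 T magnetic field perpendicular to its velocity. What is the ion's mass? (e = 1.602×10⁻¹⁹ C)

m ≈ 4.99×10⁻²⁷ kg

Combine |q|V = ½mv² and r = mv/(|q|B): eliminate v to get m = qB²r²/(2V).
m = (1.602×10⁻¹⁹)(0.109)²(0.165)²/(2·5190) ≈ 4.99×10⁻²⁷ kg.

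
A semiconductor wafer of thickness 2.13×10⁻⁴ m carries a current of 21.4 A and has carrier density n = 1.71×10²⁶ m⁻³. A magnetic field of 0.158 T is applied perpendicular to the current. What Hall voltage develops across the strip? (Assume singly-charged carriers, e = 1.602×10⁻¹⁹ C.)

V_H = IB/(n e t).
V_H = (21.4)(0.158)/((1.71×10²⁶)(1.602×10⁻¹⁹)(2.13×10⁻⁴)) ≈ 5.79×10⁻⁴ V.

V_H ≈ 5.79×10⁻⁴ V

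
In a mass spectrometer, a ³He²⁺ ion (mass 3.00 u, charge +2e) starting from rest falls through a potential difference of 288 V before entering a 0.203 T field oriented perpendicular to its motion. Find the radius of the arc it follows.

Acceleration: |q|V = ½mv² ⇒ v = √(2|q|V/m) = √(2·3.204×10⁻¹⁹·288/4.983×10⁻²⁷) ≈ 1.924×10⁵ m/s.
In the field: r = mv/(|q|B) = (4.983×10⁻²⁷)(1.924×10⁵)/((3.204×10⁻¹⁹)(0.203)) ≈ 0.0147 m.

r ≈ 0.0147 m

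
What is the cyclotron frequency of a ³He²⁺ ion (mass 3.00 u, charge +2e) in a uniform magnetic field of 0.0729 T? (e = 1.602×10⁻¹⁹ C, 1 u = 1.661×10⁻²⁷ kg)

f ≈ 7.46×10⁵ Hz

f = |q|B/(2πm).
f = (3.204×10⁻¹⁹)(0.0729)/(2π·4.983×10⁻²⁷) ≈ 7.46×10⁵ Hz.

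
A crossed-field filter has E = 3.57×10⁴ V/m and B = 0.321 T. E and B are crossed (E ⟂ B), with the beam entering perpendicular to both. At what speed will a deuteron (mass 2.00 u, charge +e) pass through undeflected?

v = 1.11×10⁵ m/s

Zero net Lorentz force requires |qE| = |q v×B|, i.e. E = vB.
v = E/B = 3.57×10⁴/0.321 = 1.11×10⁵ m/s.
The result is independent of the particle's charge and mass.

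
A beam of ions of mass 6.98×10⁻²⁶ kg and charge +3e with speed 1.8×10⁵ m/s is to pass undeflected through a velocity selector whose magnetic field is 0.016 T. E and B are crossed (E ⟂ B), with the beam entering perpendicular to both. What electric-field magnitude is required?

For straight-line motion qE = qvB, so E = vB.
E = 1.8×10⁵ × 0.016 = 2900 V/m.

E = 2900 V/m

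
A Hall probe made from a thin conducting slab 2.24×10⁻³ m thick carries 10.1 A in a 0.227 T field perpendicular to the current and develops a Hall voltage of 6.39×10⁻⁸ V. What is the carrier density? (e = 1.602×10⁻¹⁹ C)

n ≈ 1.00×10²⁹ m⁻³

From V_H = IB/(n e t), n = IB/(V_H e t).
n = (10.1)(0.227)/((6.39×10⁻⁸)(1.602×10⁻¹⁹)(2.24×10⁻³)) ≈ 1.00×10²⁹ m⁻³.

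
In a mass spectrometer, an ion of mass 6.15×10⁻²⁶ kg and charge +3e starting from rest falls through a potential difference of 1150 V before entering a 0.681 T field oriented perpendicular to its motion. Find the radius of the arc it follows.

r ≈ 0.0252 m

Acceleration: |q|V = ½mv² ⇒ v = √(2|q|V/m) = √(2·4.806×10⁻¹⁹·1150/6.15×10⁻²⁶) ≈ 1.341×10⁵ m/s.
In the field: r = mv/(|q|B) = (6.15×10⁻²⁶)(1.341×10⁵)/((4.806×10⁻¹⁹)(0.681)) ≈ 0.0252 m.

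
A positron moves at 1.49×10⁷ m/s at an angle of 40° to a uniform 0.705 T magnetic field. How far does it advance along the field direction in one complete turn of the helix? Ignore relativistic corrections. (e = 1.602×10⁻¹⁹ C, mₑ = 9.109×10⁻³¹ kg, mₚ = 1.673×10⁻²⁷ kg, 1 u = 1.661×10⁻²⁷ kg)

p ≈ 5.78×10⁻⁴ m

v∥ = v cosθ = 1.49×10⁷·cos40° ≈ 1.141×10⁷ m/s.
T = 2πm/(|q|B) = 2π(9.109×10⁻³¹)/((1.602×10⁻¹⁹)(0.705)) ≈ 5.068×10⁻¹¹ s.
pitch = v∥ T = (1.141×10⁷)(5.068×10⁻¹¹) ≈ 5.78×10⁻⁴ m.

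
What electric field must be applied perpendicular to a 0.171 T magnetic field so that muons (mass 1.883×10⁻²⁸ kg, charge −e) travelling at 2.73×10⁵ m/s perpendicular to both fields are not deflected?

For straight-line motion qE = qvB, so E = vB.
E = 2.73×10⁵ × 0.171 = 4.67×10⁴ V/m.

E = 4.67×10⁴ V/m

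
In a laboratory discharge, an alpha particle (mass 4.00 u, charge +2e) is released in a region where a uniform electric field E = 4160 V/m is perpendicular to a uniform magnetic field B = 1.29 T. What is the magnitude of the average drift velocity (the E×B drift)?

In crossed fields the guiding centre drifts at v_d = |E×B|/B² = E/B, independent of charge and mass.
v_d = 4160/1.29 = 3220 m/s.

v_d ≈ 3220 m/s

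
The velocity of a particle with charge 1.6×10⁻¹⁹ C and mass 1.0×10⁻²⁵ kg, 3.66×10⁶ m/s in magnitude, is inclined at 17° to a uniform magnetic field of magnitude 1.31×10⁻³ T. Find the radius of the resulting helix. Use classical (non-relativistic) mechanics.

v⊥ = v sinθ = 3.66×10⁶·sin17° ≈ 1.070×10⁶ m/s.
r = m v⊥/(|q|B) = (1.0×10⁻²⁵)(1.070×10⁶)/((1.6×10⁻¹⁹)(1.31×10⁻³)) ≈ 511 m.

r ≈ 511 m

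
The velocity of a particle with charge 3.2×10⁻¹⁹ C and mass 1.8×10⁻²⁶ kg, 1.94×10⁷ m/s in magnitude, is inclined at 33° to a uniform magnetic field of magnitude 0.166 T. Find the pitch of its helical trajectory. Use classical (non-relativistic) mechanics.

v∥ = v cosθ = 1.94×10⁷·cos33° ≈ 1.627×10⁷ m/s.
T = 2πm/(|q|B) = 2π(1.8×10⁻²⁶)/((3.2×10⁻¹⁹)(0.166)) ≈ 2.129×10⁻⁶ s.
pitch = v∥ T = (1.627×10⁷)(2.129×10⁻⁶) ≈ 34.6 m.

p ≈ 34.6 m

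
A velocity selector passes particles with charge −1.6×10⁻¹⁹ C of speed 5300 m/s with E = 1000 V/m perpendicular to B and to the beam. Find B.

Balance of forces in the selector: qE = qvB ⇒ B = E/v.
B = 1000/5300 = 0.19 T.

B = 0.19 T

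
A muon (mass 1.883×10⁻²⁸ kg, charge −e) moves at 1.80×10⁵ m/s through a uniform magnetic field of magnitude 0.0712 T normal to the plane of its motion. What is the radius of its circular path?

r ≈ 2.97×10⁻³ m

The magnetic force provides the centripetal force: |q|vB = mv²/r.
r = mv/(|q|B) = (1.883×10⁻²⁸)(1.80×10⁵)/((1.602×10⁻¹⁹)(0.0712)) ≈ 2.97×10⁻³ m.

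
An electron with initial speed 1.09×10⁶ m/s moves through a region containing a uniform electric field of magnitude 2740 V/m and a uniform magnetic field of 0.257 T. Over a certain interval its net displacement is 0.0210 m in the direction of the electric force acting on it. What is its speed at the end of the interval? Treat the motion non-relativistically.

B does no work; ΔKE = |q|E d.
½mv_f² = ½mv₀² + |q|Ed = ½(9.109×10⁻³¹)(1.09×10⁶)² + (1.602×10⁻¹⁹)(2740)(0.0210) ≈ 5.411×10⁻¹⁹ J + 9.218×10⁻¹⁸ J ≈ 9.759×10⁻¹⁸ J.
v_f = √(2·9.759×10⁻¹⁸/9.109×10⁻³¹) ≈ 4.63×10⁶ m/s.

v_f ≈ 4.63×10⁶ m/s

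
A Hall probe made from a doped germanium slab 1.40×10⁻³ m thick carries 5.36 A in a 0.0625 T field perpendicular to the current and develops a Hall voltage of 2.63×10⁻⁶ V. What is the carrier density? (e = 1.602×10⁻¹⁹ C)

n ≈ 5.68×10²⁶ m⁻³

From V_H = IB/(n e t), n = IB/(V_H e t).
n = (5.36)(0.0625)/((2.63×10⁻⁶)(1.602×10⁻¹⁹)(1.40×10⁻³)) ≈ 5.68×10²⁶ m⁻³.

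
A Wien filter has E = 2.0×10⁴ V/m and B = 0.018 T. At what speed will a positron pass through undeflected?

v = 1.1×10⁶ m/s

For undeflected motion the electric and magnetic forces balance: qE = qvB.
v = E/B = 2.0×10⁴/0.018 = 1.1×10⁶ m/s.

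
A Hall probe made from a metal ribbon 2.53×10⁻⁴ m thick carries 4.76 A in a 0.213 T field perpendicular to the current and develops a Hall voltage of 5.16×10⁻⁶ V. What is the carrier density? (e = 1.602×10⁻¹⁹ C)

From V_H = IB/(n e t), n = IB/(V_H e t).
n = (4.76)(0.213)/((5.16×10⁻⁶)(1.602×10⁻¹⁹)(2.53×10⁻⁴)) ≈ 4.85×10²⁷ m⁻³.

n ≈ 4.85×10²⁷ m⁻³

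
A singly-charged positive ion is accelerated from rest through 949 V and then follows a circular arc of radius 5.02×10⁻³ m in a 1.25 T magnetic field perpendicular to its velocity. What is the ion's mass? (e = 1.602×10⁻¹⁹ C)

Combine |q|V = ½mv² and r = mv/(|q|B): eliminate v to get m = qB²r²/(2V).
m = (1.602×10⁻¹⁹)(1.25)²(5.02×10⁻³)²/(2·949) ≈ 3.32×10⁻²⁷ kg.

m ≈ 3.32×10⁻²⁷ kg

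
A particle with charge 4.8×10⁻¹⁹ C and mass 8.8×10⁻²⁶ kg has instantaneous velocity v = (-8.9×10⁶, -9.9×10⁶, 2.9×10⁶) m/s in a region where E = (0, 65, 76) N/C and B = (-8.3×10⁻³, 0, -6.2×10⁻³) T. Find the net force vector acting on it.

F ≈ (2.95×10⁻¹⁴, -3.80×10⁻¹⁴, -3.94×10⁻¹⁴) N

v×B = (6.14×10⁴, -7.92×10⁴, -8.22×10⁴) N/C.
E + v×B = (6.14×10⁴, -7.92×10⁴, -8.21×10⁴) N/C.
F = q(E + v×B) = (4.8×10⁻¹⁹ C)·(6.14×10⁴, -7.92×10⁴, -8.21×10⁴) = (2.95×10⁻¹⁴, -3.80×10⁻¹⁴, -3.94×10⁻¹⁴) N.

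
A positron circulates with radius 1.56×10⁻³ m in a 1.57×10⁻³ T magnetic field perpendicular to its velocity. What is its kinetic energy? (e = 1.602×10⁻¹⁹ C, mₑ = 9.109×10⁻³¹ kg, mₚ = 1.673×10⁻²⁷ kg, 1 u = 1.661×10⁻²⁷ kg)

v = |q|Br/m, then KE = ½mv² = (qBr)²/(2m).
v = (1.602×10⁻¹⁹)(1.57×10⁻³)(1.56×10⁻³)/9.109×10⁻³¹ ≈ 4.307×10⁵ m/s.
KE = ½(9.109×10⁻³¹)(4.307×10⁵)² ≈ 8.45×10⁻²⁰ J.

KE ≈ 8.45×10⁻²⁰ J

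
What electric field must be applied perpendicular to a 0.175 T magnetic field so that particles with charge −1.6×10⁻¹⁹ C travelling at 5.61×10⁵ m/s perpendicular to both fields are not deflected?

E = 9.82×10⁴ V/m

For straight-line motion qE = qvB, so E = vB.
E = 5.61×10⁵ × 0.175 = 9.82×10⁴ V/m.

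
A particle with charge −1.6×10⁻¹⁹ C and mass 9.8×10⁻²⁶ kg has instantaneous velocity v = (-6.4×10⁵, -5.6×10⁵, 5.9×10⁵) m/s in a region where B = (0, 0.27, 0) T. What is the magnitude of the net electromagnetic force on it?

|F| ≈ 3.76×10⁻¹⁴ N

v×B = (-1.59×10⁵, 0, -1.73×10⁵) N/C.
F = q v×B = (−1.6×10⁻¹⁹ C)·(-1.59×10⁵, 0, -1.73×10⁵) = (2.55×10⁻¹⁴, 0, 2.76×10⁻¹⁴) N.
|F| = 3.76×10⁻¹⁴ N.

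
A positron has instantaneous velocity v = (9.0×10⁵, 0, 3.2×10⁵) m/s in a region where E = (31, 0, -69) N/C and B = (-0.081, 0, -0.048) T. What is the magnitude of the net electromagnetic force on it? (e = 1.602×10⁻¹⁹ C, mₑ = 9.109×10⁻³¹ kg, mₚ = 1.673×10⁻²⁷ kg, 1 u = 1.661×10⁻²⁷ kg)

v×B = (0, 1.73×10⁴, 0) N/C.
E + v×B = (31.0, 1.73×10⁴, -69.0) N/C.
F = q(E + v×B) = (1.602×10⁻¹⁹ C)·(31.0, 1.73×10⁴, -69.0) = (4.97×10⁻¹⁸, 2.77×10⁻¹⁵, -1.11×10⁻¹⁷) N.
|F| = 2.77×10⁻¹⁵ N.

|F| ≈ 2.77×10⁻¹⁵ N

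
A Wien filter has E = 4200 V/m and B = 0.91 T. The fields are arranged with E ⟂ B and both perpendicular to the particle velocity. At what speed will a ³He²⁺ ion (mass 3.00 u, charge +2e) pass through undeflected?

v = 4600 m/s

For undeflected motion the electric and magnetic forces balance: qE = qvB.
v = E/B = 4200/0.91 = 4600 m/s.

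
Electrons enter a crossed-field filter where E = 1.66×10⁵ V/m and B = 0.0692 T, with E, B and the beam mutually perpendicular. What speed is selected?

v = 2.40×10⁶ m/s

Straight-line motion ⇒ electric and magnetic forces cancel, so E = vB.
v = E/B = 1.66×10⁵/0.0692 = 2.40×10⁶ m/s.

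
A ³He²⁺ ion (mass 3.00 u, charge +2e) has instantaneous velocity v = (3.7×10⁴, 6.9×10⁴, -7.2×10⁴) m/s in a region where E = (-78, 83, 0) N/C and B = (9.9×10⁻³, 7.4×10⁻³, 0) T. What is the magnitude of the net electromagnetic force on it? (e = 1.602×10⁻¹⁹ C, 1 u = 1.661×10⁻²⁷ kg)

v×B = (533, -713, -409) N/C.
E + v×B = (455, -630, -409) N/C.
F = q(E + v×B) = (3.204×10⁻¹⁹ C)·(455, -630, -409) = (1.46×10⁻¹⁶, -2.02×10⁻¹⁶, -1.31×10⁻¹⁶) N.
|F| = 2.81×10⁻¹⁶ N.

|F| ≈ 2.81×10⁻¹⁶ N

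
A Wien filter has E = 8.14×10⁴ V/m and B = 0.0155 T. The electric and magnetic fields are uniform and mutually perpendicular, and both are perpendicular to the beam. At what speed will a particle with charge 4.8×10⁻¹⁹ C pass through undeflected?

For undeflected motion the electric and magnetic forces balance: qE = qvB.
v = E/B = 8.14×10⁴/0.0155 = 5.25×10⁶ m/s.

v = 5.25×10⁶ m/s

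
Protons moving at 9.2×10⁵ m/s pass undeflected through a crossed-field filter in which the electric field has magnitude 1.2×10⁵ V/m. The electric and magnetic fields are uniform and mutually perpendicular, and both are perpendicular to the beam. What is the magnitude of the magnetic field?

Balance of forces in the selector: qE = qvB ⇒ B = E/v.
B = 1.2×10⁵/9.2×10⁵ = 0.13 T.

B = 0.13 T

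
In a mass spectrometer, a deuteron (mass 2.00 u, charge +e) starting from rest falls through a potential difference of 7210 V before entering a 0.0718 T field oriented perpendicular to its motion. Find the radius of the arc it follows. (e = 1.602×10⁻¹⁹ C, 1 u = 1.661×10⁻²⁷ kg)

Acceleration: |q|V = ½mv² ⇒ v = √(2|q|V/m) = √(2·1.602×10⁻¹⁹·7210/3.322×10⁻²⁷) ≈ 8.339×10⁵ m/s.
In the field: r = mv/(|q|B) = (3.322×10⁻²⁷)(8.339×10⁵)/((1.602×10⁻¹⁹)(0.0718)) ≈ 0.241 m.

r ≈ 0.241 m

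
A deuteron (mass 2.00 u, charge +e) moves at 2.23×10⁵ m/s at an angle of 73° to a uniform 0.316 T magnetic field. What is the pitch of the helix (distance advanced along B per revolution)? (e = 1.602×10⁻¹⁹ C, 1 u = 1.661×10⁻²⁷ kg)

p ≈ 0.0269 m

v∥ = v cosθ = 2.23×10⁵·cos73° ≈ 6.520×10⁴ m/s.
T = 2πm/(|q|B) = 2π(3.322×10⁻²⁷)/((1.602×10⁻¹⁹)(0.316)) ≈ 4.123×10⁻⁷ s.
pitch = v∥ T = (6.520×10⁴)(4.123×10⁻⁷) ≈ 0.0269 m.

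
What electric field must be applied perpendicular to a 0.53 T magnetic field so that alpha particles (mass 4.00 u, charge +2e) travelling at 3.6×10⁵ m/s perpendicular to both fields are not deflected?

For straight-line motion qE = qvB, so E = vB.
E = 3.6×10⁵ × 0.53 = 1.9×10⁵ V/m.

E = 1.9×10⁵ V/m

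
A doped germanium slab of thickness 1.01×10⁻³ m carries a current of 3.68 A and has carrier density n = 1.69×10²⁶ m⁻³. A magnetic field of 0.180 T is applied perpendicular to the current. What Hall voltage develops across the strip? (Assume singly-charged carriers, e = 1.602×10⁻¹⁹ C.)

V_H ≈ 2.42×10⁻⁵ V

V_H = IB/(n e t).
V_H = (3.68)(0.180)/((1.69×10²⁶)(1.602×10⁻¹⁹)(1.01×10⁻³)) ≈ 2.42×10⁻⁵ V.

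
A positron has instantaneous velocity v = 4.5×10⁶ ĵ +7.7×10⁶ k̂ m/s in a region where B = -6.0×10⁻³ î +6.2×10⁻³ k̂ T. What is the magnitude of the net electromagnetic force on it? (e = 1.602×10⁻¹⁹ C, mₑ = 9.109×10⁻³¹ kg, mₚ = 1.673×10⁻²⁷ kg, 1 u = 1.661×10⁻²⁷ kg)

v×B = (2.79×10⁴, -4.62×10⁴, 2.70×10⁴) N/C.
F = q v×B = (1.602×10⁻¹⁹ C)·(2.79×10⁴, -4.62×10⁴, 2.70×10⁴) = (4.47×10⁻¹⁵, -7.40×10⁻¹⁵, 4.33×10⁻¹⁵) N.
|F| = 9.67×10⁻¹⁵ N.

|F| ≈ 9.67×10⁻¹⁵ N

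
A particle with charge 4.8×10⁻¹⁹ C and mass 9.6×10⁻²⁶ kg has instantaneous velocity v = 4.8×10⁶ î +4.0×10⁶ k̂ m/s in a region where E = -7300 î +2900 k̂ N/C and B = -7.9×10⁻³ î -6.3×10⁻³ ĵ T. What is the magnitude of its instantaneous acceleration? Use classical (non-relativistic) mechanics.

|a| ≈ 2.27×10¹¹ m/s²

v×B = (2.52×10⁴, -3.16×10⁴, -3.02×10⁴) N/C.
E + v×B = (1.79×10⁴, -3.16×10⁴, -2.73×10⁴) N/C.
F = q(E + v×B) = (4.8×10⁻¹⁹ C)·(1.79×10⁴, -3.16×10⁴, -2.73×10⁴) = (8.59×10⁻¹⁵, -1.52×10⁻¹⁴, -1.31×10⁻¹⁴) N.
|a| = |F|/m = 2.182×10⁻¹⁴/9.6×10⁻²⁶ ≈ 2.27×10¹¹ m/s².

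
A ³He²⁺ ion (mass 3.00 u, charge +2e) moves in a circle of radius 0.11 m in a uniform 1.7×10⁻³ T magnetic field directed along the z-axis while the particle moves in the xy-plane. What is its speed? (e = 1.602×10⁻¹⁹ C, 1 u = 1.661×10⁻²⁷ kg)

v ≈ 1.2×10⁴ m/s

From |q|vB = mv²/r, v = |q|Br/m.
v = (3.204×10⁻¹⁹)(1.7×10⁻³)(0.11)/4.983×10⁻²⁷ ≈ 1.2×10⁴ m/s.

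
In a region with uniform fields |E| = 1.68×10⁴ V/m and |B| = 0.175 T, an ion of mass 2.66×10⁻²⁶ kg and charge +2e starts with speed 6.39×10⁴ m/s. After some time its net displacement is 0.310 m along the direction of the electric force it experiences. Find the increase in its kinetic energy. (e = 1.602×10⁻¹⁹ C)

The magnetic force is always ⟂ v and does no work; only the electric force changes KE.
ΔKE = F_E · d = |q|E d = (3.204×10⁻¹⁹)(1.68×10⁴)(0.310) ≈ 1.67×10⁻¹⁵ J.

ΔKE ≈ 1.67×10⁻¹⁵ J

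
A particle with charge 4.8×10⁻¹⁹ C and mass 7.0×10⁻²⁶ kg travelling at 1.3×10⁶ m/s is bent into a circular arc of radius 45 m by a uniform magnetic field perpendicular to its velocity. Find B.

B ≈ 4.2×10⁻³ T

From |q|vB = mv²/r, B = mv/(|q|r).
B = (7.0×10⁻²⁶)(1.3×10⁶)/((4.8×10⁻¹⁹)(45)) ≈ 4.2×10⁻³ T.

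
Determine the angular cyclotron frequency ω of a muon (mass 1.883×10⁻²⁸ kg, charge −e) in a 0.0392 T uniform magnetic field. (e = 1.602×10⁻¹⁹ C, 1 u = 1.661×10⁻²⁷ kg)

ω ≈ 3.34×10⁷ rad/s

ω = |q|B/m.
ω = (1.602×10⁻¹⁹)(0.0392)/1.883×10⁻²⁸ ≈ 3.34×10⁷ rad/s.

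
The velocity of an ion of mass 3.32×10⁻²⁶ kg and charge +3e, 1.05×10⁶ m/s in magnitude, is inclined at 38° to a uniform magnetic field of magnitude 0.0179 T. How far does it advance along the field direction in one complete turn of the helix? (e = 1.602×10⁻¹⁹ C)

v∥ = v cosθ = 1.05×10⁶·cos38° ≈ 8.274×10⁵ m/s.
T = 2πm/(|q|B) = 2π(3.32×10⁻²⁶)/((4.806×10⁻¹⁹)(0.0179)) ≈ 2.425×10⁻⁵ s.
pitch = v∥ T = (8.274×10⁵)(2.425×10⁻⁵) ≈ 20.1 m.

p ≈ 20.1 m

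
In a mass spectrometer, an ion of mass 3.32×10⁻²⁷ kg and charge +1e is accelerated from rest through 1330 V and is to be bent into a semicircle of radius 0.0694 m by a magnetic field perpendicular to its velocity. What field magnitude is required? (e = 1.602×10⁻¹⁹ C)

v = √(2|q|V/m) = √(2·1.602×10⁻¹⁹·1330/3.32×10⁻²⁷) ≈ 3.583×10⁵ m/s.
B = mv/(|q|r) = (3.32×10⁻²⁷)(3.583×10⁵)/((1.602×10⁻¹⁹)(0.0694)) ≈ 0.107 T.

B ≈ 0.107 T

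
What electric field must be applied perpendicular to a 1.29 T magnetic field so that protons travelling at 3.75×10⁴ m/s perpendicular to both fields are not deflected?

For straight-line motion qE = qvB, so E = vB.
E = 3.75×10⁴ × 1.29 = 4.84×10⁴ V/m.

E = 4.84×10⁴ V/m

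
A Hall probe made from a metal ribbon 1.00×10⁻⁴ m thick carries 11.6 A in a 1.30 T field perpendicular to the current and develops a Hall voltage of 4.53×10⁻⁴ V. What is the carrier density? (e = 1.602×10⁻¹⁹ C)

n ≈ 2.08×10²⁷ m⁻³

From V_H = IB/(n e t), n = IB/(V_H e t).
n = (11.6)(1.30)/((4.53×10⁻⁴)(1.602×10⁻¹⁹)(1.00×10⁻⁴)) ≈ 2.08×10²⁷ m⁻³.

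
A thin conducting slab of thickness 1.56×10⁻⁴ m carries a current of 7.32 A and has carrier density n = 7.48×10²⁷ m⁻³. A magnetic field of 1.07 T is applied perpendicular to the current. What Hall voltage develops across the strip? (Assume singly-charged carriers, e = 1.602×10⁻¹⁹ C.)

V_H ≈ 4.19×10⁻⁵ V

V_H = IB/(n e t).
V_H = (7.32)(1.07)/((7.48×10²⁷)(1.602×10⁻¹⁹)(1.56×10⁻⁴)) ≈ 4.19×10⁻⁵ V.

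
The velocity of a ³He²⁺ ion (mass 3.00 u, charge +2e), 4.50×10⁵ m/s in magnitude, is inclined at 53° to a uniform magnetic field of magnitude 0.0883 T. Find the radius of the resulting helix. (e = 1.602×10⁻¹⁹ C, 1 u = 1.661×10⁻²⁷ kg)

v⊥ = v sinθ = 4.50×10⁵·sin53° ≈ 3.594×10⁵ m/s.
r = m v⊥/(|q|B) = (4.983×10⁻²⁷)(3.594×10⁵)/((3.204×10⁻¹⁹)(0.0883)) ≈ 0.0633 m.

r ≈ 0.0633 m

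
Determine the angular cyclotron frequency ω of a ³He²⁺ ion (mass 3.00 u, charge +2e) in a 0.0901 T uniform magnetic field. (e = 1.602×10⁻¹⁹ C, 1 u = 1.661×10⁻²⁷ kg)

ω = |q|B/m.
ω = (3.204×10⁻¹⁹)(0.0901)/4.983×10⁻²⁷ ≈ 5.79×10⁶ rad/s.

ω ≈ 5.79×10⁶ rad/s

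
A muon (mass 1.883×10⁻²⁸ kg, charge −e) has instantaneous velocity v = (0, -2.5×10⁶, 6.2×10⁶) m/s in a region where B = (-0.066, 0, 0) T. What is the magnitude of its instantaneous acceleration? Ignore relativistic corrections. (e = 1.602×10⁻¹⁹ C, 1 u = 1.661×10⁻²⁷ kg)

v×B = (0, -4.09×10⁵, -1.65×10⁵) N/C.
F = q v×B = (−1.602×10⁻¹⁹ C)·(0, -4.09×10⁵, -1.65×10⁵) = (0, 6.56×10⁻¹⁴, 2.64×10⁻¹⁴) N.
|a| = |F|/m = 7.068×10⁻¹⁴/1.883×10⁻²⁸ ≈ 3.75×10¹⁴ m/s².

|a| ≈ 3.75×10¹⁴ m/s²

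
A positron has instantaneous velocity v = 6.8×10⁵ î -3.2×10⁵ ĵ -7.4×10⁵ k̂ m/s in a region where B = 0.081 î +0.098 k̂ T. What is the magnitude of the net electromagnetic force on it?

|F| ≈ 2.13×10⁻¹⁴ N

v×B = (-3.14×10⁴, -1.27×10⁵, 2.59×10⁴) N/C.
F = q v×B = (1.602×10⁻¹⁹ C)·(-3.14×10⁴, -1.27×10⁵, 2.59×10⁴) = (-5.02×10⁻¹⁵, -2.03×10⁻¹⁴, 4.15×10⁻¹⁵) N.
|F| = 2.13×10⁻¹⁴ N.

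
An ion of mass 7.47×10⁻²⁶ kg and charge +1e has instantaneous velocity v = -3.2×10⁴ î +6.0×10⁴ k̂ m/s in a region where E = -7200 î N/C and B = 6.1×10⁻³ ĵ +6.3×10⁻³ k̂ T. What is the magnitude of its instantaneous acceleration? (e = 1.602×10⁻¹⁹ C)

|a| ≈ 1.62×10¹⁰ m/s²

v×B = (-366, 202, -195) N/C.
E + v×B = (-7570, 202, -195) N/C.
F = q(E + v×B) = (1.602×10⁻¹⁹ C)·(-7570, 202, -195) = (-1.21×10⁻¹⁵, 3.23×10⁻¹⁷, -3.13×10⁻¹⁷) N.
|a| = |F|/m = 1.213×10⁻¹⁵/7.47×10⁻²⁶ ≈ 1.62×10¹⁰ m/s².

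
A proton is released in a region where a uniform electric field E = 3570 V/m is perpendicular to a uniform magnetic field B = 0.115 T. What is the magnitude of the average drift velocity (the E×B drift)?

In crossed fields the guiding centre drifts at v_d = |E×B|/B² = E/B, independent of charge and mass.
v_d = 3570/0.115 = 3.10×10⁴ m/s.

v_d ≈ 3.10×10⁴ m/s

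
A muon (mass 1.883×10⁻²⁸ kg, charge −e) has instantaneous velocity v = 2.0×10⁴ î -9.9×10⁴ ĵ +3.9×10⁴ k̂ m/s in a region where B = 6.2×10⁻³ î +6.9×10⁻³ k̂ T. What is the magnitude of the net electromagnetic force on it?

v×B = (-683, 104, 614) N/C.
F = q v×B = (−1.602×10⁻¹⁹ C)·(-683, 104, 614) = (1.09×10⁻¹⁶, -1.66×10⁻¹⁷, -9.83×10⁻¹⁷) N.
|F| = 1.48×10⁻¹⁶ N.

|F| ≈ 1.48×10⁻¹⁶ N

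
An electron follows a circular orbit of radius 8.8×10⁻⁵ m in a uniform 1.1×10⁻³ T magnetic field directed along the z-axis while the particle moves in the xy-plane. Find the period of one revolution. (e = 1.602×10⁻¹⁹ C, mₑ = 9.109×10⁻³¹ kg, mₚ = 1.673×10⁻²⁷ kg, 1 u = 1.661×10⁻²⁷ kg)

T ≈ 3.2×10⁻⁸ s

The cyclotron period depends only on m, q, B: T = 2πm/(|q|B).
T = 2π(9.109×10⁻³¹)/((1.602×10⁻¹⁹)(1.1×10⁻³)) ≈ 3.2×10⁻⁸ s.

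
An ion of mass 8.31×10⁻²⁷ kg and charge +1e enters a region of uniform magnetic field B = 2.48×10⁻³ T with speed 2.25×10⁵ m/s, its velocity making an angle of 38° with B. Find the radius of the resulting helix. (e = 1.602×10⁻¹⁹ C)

v⊥ = v sinθ = 2.25×10⁵·sin38° ≈ 1.385×10⁵ m/s.
r = m v⊥/(|q|B) = (8.31×10⁻²⁷)(1.385×10⁵)/((1.602×10⁻¹⁹)(2.48×10⁻³)) ≈ 2.90 m.

r ≈ 2.90 m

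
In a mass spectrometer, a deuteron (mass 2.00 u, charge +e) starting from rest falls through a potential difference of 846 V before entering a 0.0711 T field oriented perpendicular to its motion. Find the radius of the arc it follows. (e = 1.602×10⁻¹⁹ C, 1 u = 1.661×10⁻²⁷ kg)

Acceleration: |q|V = ½mv² ⇒ v = √(2|q|V/m) = √(2·1.602×10⁻¹⁹·846/3.322×10⁻²⁷) ≈ 2.856×10⁵ m/s.
In the field: r = mv/(|q|B) = (3.322×10⁻²⁷)(2.856×10⁵)/((1.602×10⁻¹⁹)(0.0711)) ≈ 0.0833 m.

r ≈ 0.0833 m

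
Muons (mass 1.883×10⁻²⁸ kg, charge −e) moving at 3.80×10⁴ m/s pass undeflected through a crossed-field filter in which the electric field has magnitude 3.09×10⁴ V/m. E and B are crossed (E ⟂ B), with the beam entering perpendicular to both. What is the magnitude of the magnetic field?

Balance of forces in the selector: qE = qvB ⇒ B = E/v.
B = 3.09×10⁴/3.80×10⁴ = 0.813 T.

B = 0.813 T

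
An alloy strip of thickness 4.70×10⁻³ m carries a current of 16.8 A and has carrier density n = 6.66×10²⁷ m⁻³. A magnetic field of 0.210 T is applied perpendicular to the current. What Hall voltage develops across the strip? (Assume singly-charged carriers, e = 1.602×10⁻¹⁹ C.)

V_H = IB/(n e t).
V_H = (16.8)(0.210)/((6.66×10²⁷)(1.602×10⁻¹⁹)(4.70×10⁻³)) ≈ 7.04×10⁻⁷ V.

V_H ≈ 7.04×10⁻⁷ V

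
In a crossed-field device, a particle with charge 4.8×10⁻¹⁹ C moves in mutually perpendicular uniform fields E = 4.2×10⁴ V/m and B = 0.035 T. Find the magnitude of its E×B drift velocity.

v_d ≈ 1.2×10⁶ m/s

In crossed fields the guiding centre drifts at v_d = |E×B|/B² = E/B, independent of charge and mass.
v_d = 4.2×10⁴/0.035 = 1.2×10⁶ m/s.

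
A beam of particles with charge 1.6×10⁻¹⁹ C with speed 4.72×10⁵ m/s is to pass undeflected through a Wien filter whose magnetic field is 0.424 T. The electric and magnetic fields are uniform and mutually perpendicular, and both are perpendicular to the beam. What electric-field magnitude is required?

E = 2.00×10⁵ V/m

For straight-line motion qE = qvB, so E = vB.
E = 4.72×10⁵ × 0.424 = 2.00×10⁵ V/m.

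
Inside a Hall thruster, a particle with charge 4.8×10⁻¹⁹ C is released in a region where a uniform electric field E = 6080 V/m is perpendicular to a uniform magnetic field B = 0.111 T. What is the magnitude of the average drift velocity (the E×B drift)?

The steady drift has the magnetic force balancing the electric force, so v_d = E/B.
v_d = 6080/0.111 = 5.48×10⁴ m/s.

v_d ≈ 5.48×10⁴ m/s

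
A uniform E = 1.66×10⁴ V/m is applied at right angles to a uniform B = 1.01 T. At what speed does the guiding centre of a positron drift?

v_d ≈ 1.64×10⁴ m/s

The steady drift has the magnetic force balancing the electric force, so v_d = E/B.
v_d = 1.66×10⁴/1.01 = 1.64×10⁴ m/s.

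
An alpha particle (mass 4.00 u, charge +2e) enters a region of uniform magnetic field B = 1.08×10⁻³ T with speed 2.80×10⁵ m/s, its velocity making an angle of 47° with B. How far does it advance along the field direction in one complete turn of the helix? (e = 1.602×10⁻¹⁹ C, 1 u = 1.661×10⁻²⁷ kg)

p ≈ 23.0 m

v∥ = v cosθ = 2.80×10⁵·cos47° ≈ 1.910×10⁵ m/s.
T = 2πm/(|q|B) = 2π(6.644×10⁻²⁷)/((3.204×10⁻¹⁹)(1.08×10⁻³)) ≈ 1.206×10⁻⁴ s.
pitch = v∥ T = (1.910×10⁵)(1.206×10⁻⁴) ≈ 23.0 m.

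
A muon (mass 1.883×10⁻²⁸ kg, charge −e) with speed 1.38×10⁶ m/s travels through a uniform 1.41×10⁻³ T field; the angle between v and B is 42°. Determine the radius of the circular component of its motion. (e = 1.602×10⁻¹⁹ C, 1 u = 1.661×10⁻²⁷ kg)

r ≈ 0.770 m

v⊥ = v sinθ = 1.38×10⁶·sin42° ≈ 9.234×10⁵ m/s.
r = m v⊥/(|q|B) = (1.883×10⁻²⁸)(9.234×10⁵)/((1.602×10⁻¹⁹)(1.41×10⁻³)) ≈ 0.770 m.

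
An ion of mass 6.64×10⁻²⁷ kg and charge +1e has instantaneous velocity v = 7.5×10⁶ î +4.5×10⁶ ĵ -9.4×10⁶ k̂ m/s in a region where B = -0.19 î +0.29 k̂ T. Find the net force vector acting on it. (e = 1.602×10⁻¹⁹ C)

F ≈ (2.09×10⁻¹³, -6.23×10⁻¹⁴, 1.37×10⁻¹³) N

v×B = (1.30×10⁶, -3.89×10⁵, 8.55×10⁵) N/C.
F = q v×B = (1.602×10⁻¹⁹ C)·(1.30×10⁶, -3.89×10⁵, 8.55×10⁵) = (2.09×10⁻¹³, -6.23×10⁻¹⁴, 1.37×10⁻¹³) N.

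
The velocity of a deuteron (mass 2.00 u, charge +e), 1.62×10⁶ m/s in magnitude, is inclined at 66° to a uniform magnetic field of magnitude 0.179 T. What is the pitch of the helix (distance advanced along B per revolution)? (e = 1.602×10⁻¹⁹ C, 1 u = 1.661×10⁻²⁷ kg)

v∥ = v cosθ = 1.62×10⁶·cos66° ≈ 6.589×10⁵ m/s.
T = 2πm/(|q|B) = 2π(3.322×10⁻²⁷)/((1.602×10⁻¹⁹)(0.179)) ≈ 7.279×10⁻⁷ s.
pitch = v∥ T = (6.589×10⁵)(7.279×10⁻⁷) ≈ 0.480 m.

p ≈ 0.480 m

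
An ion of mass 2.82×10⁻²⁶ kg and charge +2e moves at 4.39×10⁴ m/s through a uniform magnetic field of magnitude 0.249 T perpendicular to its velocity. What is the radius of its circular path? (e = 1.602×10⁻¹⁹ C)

The magnetic force provides the centripetal force: |q|vB = mv²/r.
r = mv/(|q|B) = (2.82×10⁻²⁶)(4.39×10⁴)/((3.204×10⁻¹⁹)(0.249)) ≈ 0.0155 m.

r ≈ 0.0155 m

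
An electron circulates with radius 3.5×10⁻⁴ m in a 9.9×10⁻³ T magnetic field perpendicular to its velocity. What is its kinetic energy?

v = |q|Br/m, then KE = ½mv² = (qBr)²/(2m).
v = (1.602×10⁻¹⁹)(9.9×10⁻³)(3.5×10⁻⁴)/9.109×10⁻³¹ ≈ 6.094×10⁵ m/s.
KE = ½(9.109×10⁻³¹)(6.094×10⁵)² ≈ 1.7×10⁻¹⁹ J.

KE ≈ 1.7×10⁻¹⁹ J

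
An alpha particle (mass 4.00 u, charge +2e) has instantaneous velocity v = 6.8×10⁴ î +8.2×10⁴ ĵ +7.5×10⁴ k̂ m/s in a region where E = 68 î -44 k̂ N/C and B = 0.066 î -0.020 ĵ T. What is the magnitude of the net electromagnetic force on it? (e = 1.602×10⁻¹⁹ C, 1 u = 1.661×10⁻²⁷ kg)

|F| ≈ 2.75×10⁻¹⁵ N

v×B = (1500, 4950, -6770) N/C.
E + v×B = (1570, 4950, -6820) N/C.
F = q(E + v×B) = (3.204×10⁻¹⁹ C)·(1570, 4950, -6820) = (5.02×10⁻¹⁶, 1.59×10⁻¹⁵, -2.18×10⁻¹⁵) N.
|F| = 2.75×10⁻¹⁵ N.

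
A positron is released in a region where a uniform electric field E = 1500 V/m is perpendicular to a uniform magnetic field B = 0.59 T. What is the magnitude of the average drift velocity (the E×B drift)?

v_d ≈ 2500 m/s

In crossed fields the guiding centre drifts at v_d = |E×B|/B² = E/B, independent of charge and mass.
v_d = 1500/0.59 = 2500 m/s.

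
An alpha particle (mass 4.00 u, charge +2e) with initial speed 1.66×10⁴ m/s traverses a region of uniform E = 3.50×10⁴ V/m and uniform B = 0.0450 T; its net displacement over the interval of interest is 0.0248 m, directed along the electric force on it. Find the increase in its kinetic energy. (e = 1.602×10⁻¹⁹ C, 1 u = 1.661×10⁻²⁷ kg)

The magnetic force is always ⟂ v and does no work; only the electric force changes KE.
ΔKE = F_E · d = |q|E d = (3.204×10⁻¹⁹)(3.50×10⁴)(0.0248) ≈ 2.78×10⁻¹⁶ J.

ΔKE ≈ 2.78×10⁻¹⁶ J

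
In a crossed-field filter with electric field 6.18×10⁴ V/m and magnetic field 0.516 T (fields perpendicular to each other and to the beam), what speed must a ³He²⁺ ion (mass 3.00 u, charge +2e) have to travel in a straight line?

Straight-line motion ⇒ electric and magnetic forces cancel, so E = vB.
v = E/B = 6.18×10⁴/0.516 = 1.20×10⁵ m/s.

v = 1.20×10⁵ m/s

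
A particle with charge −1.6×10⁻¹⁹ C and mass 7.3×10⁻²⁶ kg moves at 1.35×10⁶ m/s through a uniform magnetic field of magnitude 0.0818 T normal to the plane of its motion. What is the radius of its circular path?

The magnetic force provides the centripetal force: |q|vB = mv²/r.
r = mv/(|q|B) = (7.3×10⁻²⁶)(1.35×10⁶)/((1.6×10⁻¹⁹)(0.0818)) ≈ 7.53 m.

r ≈ 7.53 m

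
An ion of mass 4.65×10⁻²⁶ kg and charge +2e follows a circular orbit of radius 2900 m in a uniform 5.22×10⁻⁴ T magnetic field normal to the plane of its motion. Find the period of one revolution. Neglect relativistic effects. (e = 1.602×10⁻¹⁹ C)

The cyclotron period depends only on m, q, B: T = 2πm/(|q|B).
T = 2π(4.65×10⁻²⁶)/((3.204×10⁻¹⁹)(5.22×10⁻⁴)) ≈ 1.75×10⁻³ s.

T ≈ 1.75×10⁻³ s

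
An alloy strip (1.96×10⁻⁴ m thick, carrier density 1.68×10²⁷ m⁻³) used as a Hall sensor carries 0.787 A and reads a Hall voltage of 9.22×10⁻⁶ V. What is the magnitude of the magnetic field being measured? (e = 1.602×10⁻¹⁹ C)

B ≈ 0.618 T

From V_H = IB/(n e t), B = V_H n e t / I.
B = (9.22×10⁻⁶)(1.68×10²⁷)(1.602×10⁻¹⁹)(1.96×10⁻⁴)/0.787 ≈ 0.618 T.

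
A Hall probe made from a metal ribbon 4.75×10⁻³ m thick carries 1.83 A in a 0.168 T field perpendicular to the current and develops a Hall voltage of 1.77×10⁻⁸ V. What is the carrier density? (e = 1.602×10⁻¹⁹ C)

n ≈ 2.28×10²⁸ m⁻³

From V_H = IB/(n e t), n = IB/(V_H e t).
n = (1.83)(0.168)/((1.77×10⁻⁸)(1.602×10⁻¹⁹)(4.75×10⁻³)) ≈ 2.28×10²⁸ m⁻³.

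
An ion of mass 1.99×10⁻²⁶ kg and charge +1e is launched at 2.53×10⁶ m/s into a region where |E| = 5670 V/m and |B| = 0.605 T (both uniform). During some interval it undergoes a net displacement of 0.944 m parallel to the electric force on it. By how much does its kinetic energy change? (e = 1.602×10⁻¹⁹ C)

ΔKE ≈ 8.57×10⁻¹⁶ J

The magnetic force is always ⟂ v and does no work; only the electric force changes KE.
ΔKE = F_E · d = |q|E d = (1.602×10⁻¹⁹)(5670)(0.944) ≈ 8.57×10⁻¹⁶ J.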